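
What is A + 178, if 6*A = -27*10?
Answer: 133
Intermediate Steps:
A = -45 (A = (-27*10)/6 = (⅙)*(-270) = -45)
A + 178 = -45 + 178 = 133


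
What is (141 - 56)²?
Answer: 7225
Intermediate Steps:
(141 - 56)² = 85² = 7225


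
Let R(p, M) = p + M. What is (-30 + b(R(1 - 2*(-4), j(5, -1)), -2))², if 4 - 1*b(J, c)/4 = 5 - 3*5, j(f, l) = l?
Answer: 676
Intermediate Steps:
R(p, M) = M + p
b(J, c) = 56 (b(J, c) = 16 - 4*(5 - 3*5) = 16 - 4*(5 - 15) = 16 - 4*(-10) = 16 + 40 = 56)
(-30 + b(R(1 - 2*(-4), j(5, -1)), -2))² = (-30 + 56)² = 26² = 676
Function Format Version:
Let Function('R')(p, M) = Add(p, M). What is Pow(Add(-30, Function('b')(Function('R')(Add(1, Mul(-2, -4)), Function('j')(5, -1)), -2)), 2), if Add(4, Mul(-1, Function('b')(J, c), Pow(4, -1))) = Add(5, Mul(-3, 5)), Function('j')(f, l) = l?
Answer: 676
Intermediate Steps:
Function('R')(p, M) = Add(M, p)
Function('b')(J, c) = 56 (Function('b')(J, c) = Add(16, Mul(-4, Add(5, Mul(-3, 5)))) = Add(16, Mul(-4, Add(5, -15))) = Add(16, Mul(-4, -10)) = Add(16, 40) = 56)
Pow(Add(-30, Function('b')(Function('R')(Add(1, Mul(-2, -4)), Function('j')(5, -1)), -2)), 2) = Pow(Add(-30, 56), 2) = Pow(26, 2) = 676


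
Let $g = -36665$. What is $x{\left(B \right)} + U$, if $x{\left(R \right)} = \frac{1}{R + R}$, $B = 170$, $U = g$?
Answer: $- \frac{12466099}{340} \approx -36665.0$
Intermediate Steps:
$U = -36665$
$x{\left(R \right)} = \frac{1}{2 R}$
$x{\left(B \right)} + U = \frac{1}{2 \cdot 170} - 36665 = \frac{1}{2} \cdot \frac{1}{170} - 36665 = \frac{1}{340} - 36665 = - \frac{12466099}{340}$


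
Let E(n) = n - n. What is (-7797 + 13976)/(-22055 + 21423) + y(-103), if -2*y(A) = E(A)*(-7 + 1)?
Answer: -6179/632 ≈ -9.7769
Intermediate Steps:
E(n) = 0
y(A) = 0 (y(A) = -0*(-7 + 1) = -0*(-6) = -½*0 = 0)
(-7797 + 13976)/(-22055 + 21423) + y(-103) = (-7797 + 13976)/(-22055 + 21423) + 0 = 6179/(-632) + 0 = 6179*(-1/632) + 0 = -6179/632 + 0 = -6179/632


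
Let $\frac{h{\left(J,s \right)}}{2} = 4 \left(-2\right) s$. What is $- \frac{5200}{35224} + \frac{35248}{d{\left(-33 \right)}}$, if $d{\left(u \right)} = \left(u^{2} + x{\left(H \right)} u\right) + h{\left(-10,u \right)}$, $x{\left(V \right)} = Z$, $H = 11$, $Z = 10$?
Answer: $\frac{154360394}{5666661} \approx 27.24$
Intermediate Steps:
$h{\left(J,s \right)} = - 16 s$ ($h{\left(J,s \right)} = 2 \cdot 4 \left(-2\right) s = 2 \left(- 8 s\right) = - 16 s$)
$x{\left(V \right)} = 10$
$d{\left(u \right)} = u^{2} - 6 u$ ($d{\left(u \right)} = \left(u^{2} + 10 u\right) - 16 u = u^{2} - 6 u$)
$- \frac{5200}{35224} + \frac{35248}{d{\left(-33 \right)}} = - \frac{5200}{35224} + \frac{35248}{\left(-33\right) \left(-6 - 33\right)} = \left(-5200\right) \frac{1}{35224} + \frac{35248}{\left(-33\right) \left(-39\right)} = - \frac{650}{4403} + \frac{35248}{1287} = \frac{154360394}{5666661}$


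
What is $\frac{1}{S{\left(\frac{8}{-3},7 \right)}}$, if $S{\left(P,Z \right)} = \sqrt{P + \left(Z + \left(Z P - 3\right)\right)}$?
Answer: $- \frac{i \sqrt{39}}{26} \approx - 0.24019 i$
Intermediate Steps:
$S{\left(P,Z \right)} = \sqrt{-3 + P + Z + P Z}$ ($S{\left(P,Z \right)} = \sqrt{P + \left(Z + \left(P Z - 3\right)\right)} = \sqrt{P + \left(Z + \left(-3 + P Z\right)\right)} = \sqrt{P + \left(-3 + Z + P Z\right)} = \sqrt{-3 + P + Z + P Z}$)
$\frac{1}{S{\left(\frac{8}{-3},7 \right)}} = \frac{1}{\sqrt{-3 + \frac{8}{-3} + 7 + \frac{8}{-3} \cdot 7}} = \frac{1}{\sqrt{-3 + 8 \left(- \frac{1}{3}\right) + 7 + 8 \left(- \frac{1}{3}\right) 7}} = \frac{1}{\sqrt{-3 - \frac{8}{3} + 7 - \frac{56}{3}}} = \frac{1}{\sqrt{- \frac{52}{3}}} = \frac{1}{\frac{2}{3} i \sqrt{39}} = - \frac{i \sqrt{39}}{26}$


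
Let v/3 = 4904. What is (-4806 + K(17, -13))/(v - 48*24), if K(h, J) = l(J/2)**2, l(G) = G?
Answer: -3811/10848 ≈ -0.35131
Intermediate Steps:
v = 14712 (v = 3*4904 = 14712)
K(h, J) = J**2/4 (K(h, J) = (J/2)**2 = J**2/4)
(-4806 + K(17, -13))/(v - 48*24) = (-4806 + (1/4)*(-13)**2)/(14712 - 48*24) = (-4806 + (1/4)*169)/(14712 - 1152) = (-4806 + 169/4)/13560 = -19055/4*1/13560 = -3811/10848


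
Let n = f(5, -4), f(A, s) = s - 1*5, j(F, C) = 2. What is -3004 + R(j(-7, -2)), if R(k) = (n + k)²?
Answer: -2955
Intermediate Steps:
f(A, s) = -5 + s (f(A, s) = s - 5 = -5 + s)
n = -9 (n = -5 - 4 = -9)
R(k) = (-9 + k)²
-3004 + R(j(-7, -2)) = -3004 + (-9 + 2)² = -3004 + (-7)² = -3004 + 49 = -2955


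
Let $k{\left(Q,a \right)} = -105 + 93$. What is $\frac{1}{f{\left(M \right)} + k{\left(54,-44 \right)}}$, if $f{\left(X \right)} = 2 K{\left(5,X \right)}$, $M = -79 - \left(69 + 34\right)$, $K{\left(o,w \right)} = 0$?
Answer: $- \frac{1}{12} \approx -0.083333$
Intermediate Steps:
$M = -182$ ($M = -79 - 103 = -182$)
$f{\left(X \right)} = 0$ ($f{\left(X \right)} = 2 \cdot 0 = 0$)
$k{\left(Q,a \right)} = -12$
$\frac{1}{f{\left(M \right)} + k{\left(54,-44 \right)}} = \frac{1}{0 - 12} = \frac{1}{-12} = - \frac{1}{12}$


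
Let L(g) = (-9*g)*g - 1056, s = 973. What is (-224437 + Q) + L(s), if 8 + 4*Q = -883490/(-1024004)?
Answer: -17911992214703/2048008 ≈ -8.7460e+6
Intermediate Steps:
Q = -3654271/2048008 (Q = -2 + (-883490/(-1024004))/4 = -2 + (-883490*(-1/1024004))/4 = -2 + (1/4)*(441745/512002) = -2 + 441745/2048008 = -3654271/2048008 ≈ -1.7843)
L(g) = -1056 - 9*g**2 (L(g) = -9*g**2 - 1056 = -1056 - 9*g**2)
(-224437 + Q) + L(s) = (-224437 - 3654271/2048008) + (-1056 - 9*973**2) = -459652425767/2048008 + (-1056 - 9*946729) = -459652425767/2048008 + (-1056 - 8520561) = -459652425767/2048008 - 8521617 = -17911992214703/2048008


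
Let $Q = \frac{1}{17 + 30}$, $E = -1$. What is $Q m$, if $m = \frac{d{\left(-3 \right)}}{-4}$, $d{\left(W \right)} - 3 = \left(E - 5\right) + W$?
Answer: $\frac{3}{94} \approx 0.031915$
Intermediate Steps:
$Q = \frac{1}{47} \approx 0.021277$
$d{\left(W \right)} = -3 + W$ ($d{\left(W \right)} = 3 + \left(\left(-1 - 5\right) + W\right) = 3 + \left(-6 + W\right) = -3 + W$)
$m = \frac{3}{2}$ ($m = \frac{-3 - 3}{-4} = \left(-6\right) \left(- \frac{1}{4}\right) = \frac{3}{2} \approx 1.5$)
$Q m = \frac{1}{47} \cdot \frac{3}{2} = \frac{3}{94}$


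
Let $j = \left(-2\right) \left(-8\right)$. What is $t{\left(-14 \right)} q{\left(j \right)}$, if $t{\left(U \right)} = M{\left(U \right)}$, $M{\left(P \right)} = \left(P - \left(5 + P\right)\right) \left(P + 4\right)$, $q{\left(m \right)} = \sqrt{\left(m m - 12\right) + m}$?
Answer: $100 \sqrt{65} \approx 806.23$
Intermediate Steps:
$j = 16$
$q{\left(m \right)} = \sqrt{-12 + m + m^{2}}$ ($q{\left(m \right)} = \sqrt{\left(m^{2} - 12\right) + m} = \sqrt{\left(-12 + m^{2}\right) + m} = \sqrt{-12 + m + m^{2}}$)
$M{\left(P \right)} = -20 - 5 P$ ($M{\left(P \right)} = - 5 \left(4 + P\right) = -20 - 5 P$)
$t{\left(U \right)} = -20 - 5 U$
$t{\left(-14 \right)} q{\left(j \right)} = \left(-20 - -70\right) \sqrt{-12 + 16 + 16^{2}} = \left(-20 + 70\right) \sqrt{-12 + 16 + 256} = 50 \sqrt{260} = 50 \cdot 2 \sqrt{65} = 100 \sqrt{65}$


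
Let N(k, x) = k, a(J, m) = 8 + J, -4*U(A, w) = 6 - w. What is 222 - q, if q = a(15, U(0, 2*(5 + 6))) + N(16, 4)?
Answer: 183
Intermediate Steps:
U(A, w) = -3/2 + w/4 (U(A, w) = -(6 - w)/4 = -3/2 + w/4)
q = 39 (q = (8 + 15) + 16 = 23 + 16 = 39)
222 - q = 222 - 1*39 = 222 - 39 = 183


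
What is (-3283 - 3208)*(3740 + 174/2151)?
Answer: -17406512258/717 ≈ -2.4277e+7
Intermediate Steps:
(-3283 - 3208)*(3740 + 174/2151) = -6491*(3740 + 174*(1/2151)) = -6491*(3740 + 58/717) = -6491*2681638/717 = -17406512258/717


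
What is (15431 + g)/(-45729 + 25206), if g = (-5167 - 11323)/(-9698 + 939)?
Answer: -45058873/59920319 ≈ -0.75198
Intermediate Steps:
g = 16490/8759 (g = -16490/(-8759) = -16490*(-1/8759) = 16490/8759 ≈ 1.8826)
(15431 + g)/(-45729 + 25206) = (15431 + 16490/8759)/(-45729 + 25206) = (135176619/8759)/(-20523) = (135176619/8759)*(-1/20523) = -45058873/59920319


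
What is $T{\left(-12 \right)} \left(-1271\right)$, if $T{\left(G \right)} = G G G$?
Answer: $2196288$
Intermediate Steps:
$T{\left(G \right)} = G^{3}$ ($T{\left(G \right)} = G^{2} G = G^{3}$)
$T{\left(-12 \right)} \left(-1271\right) = \left(-12\right)^{3} \left(-1271\right) = \left(-1728\right) \left(-1271\right) = 2196288$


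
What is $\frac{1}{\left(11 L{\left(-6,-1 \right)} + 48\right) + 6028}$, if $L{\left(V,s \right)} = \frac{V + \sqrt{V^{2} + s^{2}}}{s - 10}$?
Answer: $\frac{6082}{36990687} + \frac{\sqrt{37}}{36990687} \approx 0.00016458$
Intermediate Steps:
$L{\left(V,s \right)} = \frac{V + \sqrt{V^{2} + s^{2}}}{-10 + s}$
$\frac{1}{\left(11 L{\left(-6,-1 \right)} + 48\right) + 6028} = \frac{1}{\left(11 \frac{-6 + \sqrt{\left(-6\right)^{2} + \left(-1\right)^{2}}}{-10 - 1} + 48\right) + 6028} = \frac{1}{\left(11 \frac{-6 + \sqrt{36 + 1}}{-11} + 48\right) + 6028} = \frac{1}{\left(11 \left(- \frac{-6 + \sqrt{37}}{11}\right) + 48\right) + 6028} = \frac{1}{\left(11 \left(\frac{6}{11} - \frac{\sqrt{37}}{11}\right) + 48\right) + 6028} = \frac{1}{\left(\left(6 - \sqrt{37}\right) + 48\right) + 6028} = \frac{1}{\left(54 - \sqrt{37}\right) + 6028} = \frac{1}{6082 - \sqrt{37}}$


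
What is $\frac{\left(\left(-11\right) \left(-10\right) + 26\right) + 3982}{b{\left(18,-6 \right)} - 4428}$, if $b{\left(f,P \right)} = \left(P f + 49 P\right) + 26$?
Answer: $- \frac{2059}{2402} \approx -0.8572$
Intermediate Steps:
$b{\left(f,P \right)} = 26 + 49 P + P f$ ($b{\left(f,P \right)} = \left(49 P + P f\right) + 26 = 26 + 49 P + P f$)
$\frac{\left(\left(-11\right) \left(-10\right) + 26\right) + 3982}{b{\left(18,-6 \right)} - 4428} = \frac{\left(\left(-11\right) \left(-10\right) + 26\right) + 3982}{\left(26 + 49 \left(-6\right) - 108\right) - 4428} = \frac{\left(110 + 26\right) + 3982}{\left(26 - 294 - 108\right) - 4428} = \frac{136 + 3982}{-376 - 4428} = \frac{4118}{-4804} = 4118 \left(- \frac{1}{4804}\right) = - \frac{2059}{2402}$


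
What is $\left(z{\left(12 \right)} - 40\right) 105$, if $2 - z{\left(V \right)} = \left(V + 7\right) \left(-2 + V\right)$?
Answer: $-23940$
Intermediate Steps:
$z{\left(V \right)} = 2 - \left(-2 + V\right) \left(7 + V\right)$ ($z{\left(V \right)} = 2 - \left(V + 7\right) \left(-2 + V\right) = 2 - \left(7 + V\right) \left(-2 + V\right) = 2 - \left(-2 + V\right) \left(7 + V\right)$)
$\left(z{\left(12 \right)} - 40\right) 105 = \left(\left(16 - 12^{2} - 60\right) - 40\right) 105 = \left(\left(16 - 144 - 60\right) - 40\right) 105 = \left(-188 - 40\right) 105 = \left(-228\right) 105 = -23940$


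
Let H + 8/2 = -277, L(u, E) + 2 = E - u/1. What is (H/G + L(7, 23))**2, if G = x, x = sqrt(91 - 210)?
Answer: -55637/119 + 1124*I*sqrt(119)/17 ≈ -467.54 + 721.26*I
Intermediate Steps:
L(u, E) = -2 + E - u (L(u, E) = -2 + (E - u/1) = -2 + (E - u) = -2 + E - u)
x = I*sqrt(119) (x = sqrt(-119) = I*sqrt(119) ≈ 10.909*I)
H = -281 (H = -4 - 277 = -281)
G = I*sqrt(119) ≈ 10.909*I
(H/G + L(7, 23))**2 = (-281*(-I*sqrt(119)/119) + (-2 + 23 - 1*7))**2 = (-(-281)*I*sqrt(119)/119 + (-2 + 23 - 7))**2 = (281*I*sqrt(119)/119 + 14)**2 = (14 + 281*I*sqrt(119)/119)**2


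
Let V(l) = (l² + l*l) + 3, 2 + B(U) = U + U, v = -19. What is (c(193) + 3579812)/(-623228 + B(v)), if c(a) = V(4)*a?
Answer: -3586567/623268 ≈ -5.7545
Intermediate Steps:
B(U) = -2 + 2*U (B(U) = -2 + (U + U) = -2 + 2*U)
V(l) = 3 + 2*l² (V(l) = (l² + l²) + 3 = 2*l² + 3 = 3 + 2*l²)
c(a) = 35*a (c(a) = (3 + 2*4²)*a = (3 + 2*16)*a = (3 + 32)*a = 35*a)
(c(193) + 3579812)/(-623228 + B(v)) = (35*193 + 3579812)/(-623228 + (-2 + 2*(-19))) = (6755 + 3579812)/(-623228 + (-2 - 38)) = 3586567/(-623228 - 40) = 3586567/(-623268) = 3586567*(-1/623268) = -3586567/623268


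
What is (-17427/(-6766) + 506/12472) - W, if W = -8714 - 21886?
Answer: 645604666085/21096388 ≈ 30603.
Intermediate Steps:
W = -30600
(-17427/(-6766) + 506/12472) - W = (-17427/(-6766) + 506/12472) - 1*(-30600) = (-17427*(-1/6766) + 506*(1/12472)) + 30600 = (17427/6766 + 253/6236) + 30600 = 55193285/21096388 + 30600 = 645604666085/21096388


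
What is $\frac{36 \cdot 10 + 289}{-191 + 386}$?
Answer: $\frac{649}{195} \approx 3.3282$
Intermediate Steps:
$\frac{36 \cdot 10 + 289}{-191 + 386} = \frac{360 + 289}{195} = 649 \cdot \frac{1}{195} = \frac{649}{195}$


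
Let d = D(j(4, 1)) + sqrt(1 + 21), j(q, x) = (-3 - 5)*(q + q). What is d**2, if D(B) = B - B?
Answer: 22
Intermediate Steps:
j(q, x) = -16*q
D(B) = 0
d = sqrt(22) (d = 0 + sqrt(1 + 21) = 0 + sqrt(22) = sqrt(22) ≈ 4.6904)
d**2 = (sqrt(22))**2 = 22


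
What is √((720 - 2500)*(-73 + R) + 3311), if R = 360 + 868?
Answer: I*√2052589 ≈ 1432.7*I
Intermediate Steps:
R = 1228
√((720 - 2500)*(-73 + R) + 3311) = √((720 - 2500)*(-73 + 1228) + 3311) = √(-1780*1155 + 3311) = √(-2055900 + 3311) = √(-2052589) = I*√2052589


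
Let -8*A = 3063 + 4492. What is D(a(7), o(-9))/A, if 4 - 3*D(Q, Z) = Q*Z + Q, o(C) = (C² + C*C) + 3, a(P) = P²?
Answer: 4336/1511 ≈ 2.8696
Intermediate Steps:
o(C) = 3 + 2*C² (o(C) = (C² + C²) + 3 = 2*C² + 3 = 3 + 2*C²)
A = -7555/8 (A = -(3063 + 4492)/8 = -⅛*7555 = -7555/8 ≈ -944.38)
D(Q, Z) = 4/3 - Q/3 - Q*Z/3 (D(Q, Z) = 4/3 - (Q*Z + Q)/3 = 4/3 - (Q + Q*Z)/3 = 4/3 + (-Q/3 - Q*Z/3) = 4/3 - Q/3 - Q*Z/3)
D(a(7), o(-9))/A = (4/3 - ⅓*7² - ⅓*7²*(3 + 2*(-9)²))/(-7555/8) = (4/3 - ⅓*49 - ⅓*49*(3 + 2*81))*(-8/7555) = (4/3 - 49/3 - ⅓*49*(3 + 162))*(-8/7555) = (4/3 - 49/3 - ⅓*49*165)*(-8/7555) = (4/3 - 49/3 - 2695)*(-8/7555) = -2710*(-8/7555) = 4336/1511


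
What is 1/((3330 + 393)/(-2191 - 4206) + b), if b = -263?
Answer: -6397/1686134 ≈ -0.0037939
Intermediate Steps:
1/((3330 + 393)/(-2191 - 4206) + b) = 1/((3330 + 393)/(-2191 - 4206) - 263) = 1/(3723/(-6397) - 263) = 1/(3723*(-1/6397) - 263) = 1/(-3723/6397 - 263) = 1/(-1686134/6397) = -6397/1686134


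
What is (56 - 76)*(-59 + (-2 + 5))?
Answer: 1120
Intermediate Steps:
(56 - 76)*(-59 + (-2 + 5)) = -20*(-59 + 3) = -20*(-56) = 1120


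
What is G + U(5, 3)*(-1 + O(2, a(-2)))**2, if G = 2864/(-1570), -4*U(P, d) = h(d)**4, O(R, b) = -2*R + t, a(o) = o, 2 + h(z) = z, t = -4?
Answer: -69313/3140 ≈ -22.074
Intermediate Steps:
h(z) = -2 + z
O(R, b) = -4 - 2*R (O(R, b) = -2*R - 4 = -4 - 2*R)
U(P, d) = -(-2 + d)**4/4
G = -1432/785 (G = 2864*(-1/1570) = -1432/785 ≈ -1.8242)
G + U(5, 3)*(-1 + O(2, a(-2)))**2 = -1432/785 + (-(-2 + 3)**4/4)*(-1 + (-4 - 2*2))**2 = -1432/785 + (-1/4*1**4)*(-1 + (-4 - 4))**2 = -1432/785 + (-1/4*1)*(-1 - 8)**2 = -1432/785 - 1/4*(-9)**2 = -1432/785 - 1/4*81 = -1432/785 - 81/4 = -69313/3140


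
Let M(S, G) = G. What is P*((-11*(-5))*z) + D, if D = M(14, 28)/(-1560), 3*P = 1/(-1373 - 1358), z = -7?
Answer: 10311/355030 ≈ 0.029043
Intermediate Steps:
P = -1/8193 (P = 1/(3*(-1373 - 1358)) = (1/3)/(-2731) = (1/3)*(-1/2731) = -1/8193 ≈ -0.00012206)
D = -7/390 (D = 28/(-1560) = 28*(-1/1560) = -7/390 ≈ -0.017949)
P*((-11*(-5))*z) + D = -(-11*(-5))*(-7)/8193 - 7/390 = -55*(-7)/8193 - 7/390 = -1/8193*(-385) - 7/390 = 385/8193 - 7/390 = 10311/355030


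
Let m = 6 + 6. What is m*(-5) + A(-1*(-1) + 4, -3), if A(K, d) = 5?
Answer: -55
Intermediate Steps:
m = 12
m*(-5) + A(-1*(-1) + 4, -3) = 12*(-5) + 5 = -60 + 5 = -55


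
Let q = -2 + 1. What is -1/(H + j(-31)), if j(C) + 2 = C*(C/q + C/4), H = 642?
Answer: 4/323 ≈ 0.012384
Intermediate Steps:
q = -1
j(C) = -2 - 3*C²/4 (j(C) = -2 + C*(C/(-1) + C/4) = -2 + C*(C*(-1) + C*(¼)) = -2 + C*(-C + C/4) = -2 + C*(-3*C/4) = -2 - 3*C²/4)
-1/(H + j(-31)) = -1/(642 + (-2 - ¾*(-31)²)) = -1/(642 + (-2 - ¾*961)) = -1/(642 + (-2 - 2883/4)) = -1/(642 - 2891/4) = -1/(-323/4) = -1*(-4/323) = 4/323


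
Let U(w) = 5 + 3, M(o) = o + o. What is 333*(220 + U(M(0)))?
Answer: 75924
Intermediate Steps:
M(o) = 2*o
U(w) = 8
333*(220 + U(M(0))) = 333*(220 + 8) = 333*228 = 75924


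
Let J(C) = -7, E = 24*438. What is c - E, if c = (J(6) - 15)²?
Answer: -10028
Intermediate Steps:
E = 10512
c = 484 (c = (-7 - 15)² = (-22)² = 484)
c - E = 484 - 1*10512 = 484 - 10512 = -10028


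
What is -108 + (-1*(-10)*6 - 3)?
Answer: -51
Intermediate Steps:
-108 + (-1*(-10)*6 - 3) = -108 + (10*6 - 3) = -108 + (60 - 3) = -108 + 57 = -51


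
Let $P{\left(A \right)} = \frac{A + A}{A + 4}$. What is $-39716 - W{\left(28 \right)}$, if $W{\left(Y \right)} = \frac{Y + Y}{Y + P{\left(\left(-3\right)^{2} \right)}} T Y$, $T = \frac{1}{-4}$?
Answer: $- \frac{7583208}{191} \approx -39703.0$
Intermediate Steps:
$P{\left(A \right)} = \frac{2 A}{4 + A}$
$T = - \frac{1}{4} \approx -0.25$
$W{\left(Y \right)} = - \frac{Y^{2}}{2 \left(\frac{18}{13} + Y\right)}$ ($W{\left(Y \right)} = \frac{Y + Y}{Y + \frac{2 \left(-3\right)^{2}}{4 + \left(-3\right)^{2}}} \left(- \frac{1}{4}\right) Y = \frac{2 Y}{Y + 2 \cdot 9 \frac{1}{4 + 9}} \left(- \frac{1}{4}\right) Y = \frac{2 Y}{Y + 2 \cdot 9 \cdot \frac{1}{13}} \left(- \frac{1}{4}\right) Y = \frac{2 Y}{Y + \frac{18}{13}} \left(- \frac{1}{4}\right) Y = \frac{2 Y}{\frac{18}{13} + Y} \left(- \frac{1}{4}\right) Y = - \frac{Y}{2 \left(\frac{18}{13} + Y\right)} Y = - \frac{Y^{2}}{2 \left(\frac{18}{13} + Y\right)}$)
$-39716 - W{\left(28 \right)} = -39716 - - \frac{13 \cdot 28^{2}}{36 + 26 \cdot 28} = -39716 - \left(-13\right) 784 \frac{1}{36 + 728} = -39716 - \left(-13\right) 784 \cdot \frac{1}{764} = -39716 - - \frac{2548}{191} = -39716 + \frac{2548}{191} = - \frac{7583208}{191}$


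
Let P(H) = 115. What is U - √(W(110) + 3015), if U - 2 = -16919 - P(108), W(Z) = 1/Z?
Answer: -17032 - √36481610/110 ≈ -17087.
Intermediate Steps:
U = -17032 (U = 2 + (-16919 - 1*115) = 2 + (-16919 - 115) = 2 - 17034 = -17032)
U - √(W(110) + 3015) = -17032 - √(1/110 + 3015) = -17032 - √(331651/110) = -17032 - √36481610/110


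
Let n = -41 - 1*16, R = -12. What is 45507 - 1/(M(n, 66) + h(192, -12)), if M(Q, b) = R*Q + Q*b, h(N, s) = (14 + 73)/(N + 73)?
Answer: 37114735846/815583 ≈ 45507.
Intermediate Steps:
h(N, s) = 87/(73 + N)
n = -57 (n = -41 - 16 = -57)
M(Q, b) = -12*Q + Q*b
45507 - 1/(M(n, 66) + h(192, -12)) = 45507 - 1/(-57*(-12 + 66) + 87/(73 + 192)) = 45507 - 1/(-57*54 + 87/265) = 45507 - 1/(-3078 + 87*(1/265)) = 45507 - 1/(-3078 + 87/265) = 45507 - 1/(-815583/265) = 45507 - 1*(-265/815583) = 45507 + 265/815583 = 37114735846/815583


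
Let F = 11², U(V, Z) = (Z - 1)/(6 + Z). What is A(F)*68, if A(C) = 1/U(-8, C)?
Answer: 2159/30 ≈ 71.967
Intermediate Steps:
U(V, Z) = (-1 + Z)/(6 + Z)
F = 121
A(C) = (6 + C)/(-1 + C) (A(C) = 1/((-1 + C)/(6 + C)) = (6 + C)/(-1 + C))
A(F)*68 = ((6 + 121)/(-1 + 121))*68 = (127/120)*68 = 2159/30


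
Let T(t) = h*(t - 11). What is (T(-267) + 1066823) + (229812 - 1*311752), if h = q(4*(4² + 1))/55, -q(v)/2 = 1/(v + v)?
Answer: 1841731349/1870 ≈ 9.8488e+5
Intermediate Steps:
q(v) = -1/v (q(v) = -2/(v + v) = -2*1/(2*v) = -1/v)
h = -1/3740 (h = -1/(4*(4² + 1))/55 = -1/(4*(16 + 1))*(1/55) = -1/(4*17)*(1/55) = -1/68*(1/55) = -1*1/68*(1/55) = -1/68*1/55 = -1/3740 ≈ -0.00026738)
T(t) = 1/340 - t/3740 (T(t) = -(t - 11)/3740 = -(-11 + t)/3740 = 1/340 - t/3740)
(T(-267) + 1066823) + (229812 - 1*311752) = ((1/340 - 1/3740*(-267)) + 1066823) + (229812 - 1*311752) = ((1/340 + 267/3740) + 1066823) + (229812 - 311752) = (139/1870 + 1066823) - 81940 = 1994959149/1870 - 81940 = 1841731349/1870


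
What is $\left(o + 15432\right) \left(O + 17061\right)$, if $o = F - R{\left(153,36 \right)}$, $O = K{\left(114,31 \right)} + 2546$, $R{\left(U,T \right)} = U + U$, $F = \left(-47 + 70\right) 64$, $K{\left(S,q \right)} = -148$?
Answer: $322980482$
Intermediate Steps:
$F = 1472$ ($F = 23 \cdot 64 = 1472$)
$R{\left(U,T \right)} = 2 U$
$O = 2398$ ($O = -148 + 2546 = 2398$)
$o = 1166$ ($o = 1472 - 2 \cdot 153 = 1472 - 306 = 1166$)
$\left(o + 15432\right) \left(O + 17061\right) = \left(1166 + 15432\right) \left(2398 + 17061\right) = 16598 \cdot 19459 = 322980482$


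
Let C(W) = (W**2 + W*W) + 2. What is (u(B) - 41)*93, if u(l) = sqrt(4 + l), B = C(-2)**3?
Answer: -3813 + 186*sqrt(251) ≈ -866.21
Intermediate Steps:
C(W) = 2 + 2*W**2 (C(W) = (W**2 + W**2) + 2 = 2*W**2 + 2 = 2 + 2*W**2)
B = 1000 (B = (2 + 2*(-2)**2)**3 = (2 + 2*4)**3 = (2 + 8)**3 = 10**3 = 1000)
(u(B) - 41)*93 = (sqrt(4 + 1000) - 41)*93 = (sqrt(1004) - 41)*93 = (2*sqrt(251) - 41)*93 = (-41 + 2*sqrt(251))*93 = -3813 + 186*sqrt(251)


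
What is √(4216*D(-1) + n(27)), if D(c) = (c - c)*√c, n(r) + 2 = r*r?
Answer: √727 ≈ 26.963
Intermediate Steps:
n(r) = -2 + r² (n(r) = -2 + r*r = -2 + r²)
D(c) = 0 (D(c) = 0*√c = 0)
√(4216*D(-1) + n(27)) = √(4216*0 + (-2 + 27²)) = √(0 + (-2 + 729)) = √(0 + 727) = √727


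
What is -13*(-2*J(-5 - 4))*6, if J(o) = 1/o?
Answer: -52/3 ≈ -17.333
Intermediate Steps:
-13*(-2*J(-5 - 4))*6 = -13*(-2/(-5 - 4))*6 = -13*(-2/(-9))*6 = -13*(-2*(-⅑))*6 = -26*6/9 = -13*4/3 = -52/3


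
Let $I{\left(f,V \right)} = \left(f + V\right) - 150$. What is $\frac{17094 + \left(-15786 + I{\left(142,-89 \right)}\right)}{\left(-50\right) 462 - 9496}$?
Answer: $- \frac{1211}{32596} \approx -0.037152$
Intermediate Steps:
$I{\left(f,V \right)} = -150 + V + f$ ($I{\left(f,V \right)} = \left(V + f\right) - 150 = -150 + V + f$)
$\frac{17094 + \left(-15786 + I{\left(142,-89 \right)}\right)}{\left(-50\right) 462 - 9496} = \frac{17094 - 15883}{\left(-50\right) 462 - 9496} = \frac{17094 - 15883}{-23100 - 9496} = \frac{17094 - 15883}{-32596} = 1211 \left(- \frac{1}{32596}\right) = - \frac{1211}{32596}$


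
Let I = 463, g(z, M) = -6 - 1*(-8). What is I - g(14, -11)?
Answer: 461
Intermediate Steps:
g(z, M) = 2 (g(z, M) = -6 + 8 = 2)
I - g(14, -11) = 463 - 1*2 = 463 - 2 = 461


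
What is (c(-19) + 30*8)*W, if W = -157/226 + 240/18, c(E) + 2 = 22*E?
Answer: -257070/113 ≈ -2275.0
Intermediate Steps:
c(E) = -2 + 22*E
W = 8569/678 (W = -157*1/226 + 240*(1/18) = -157/226 + 40/3 = 8569/678 ≈ 12.639)
(c(-19) + 30*8)*W = ((-2 + 22*(-19)) + 30*8)*(8569/678) = ((-2 - 418) + 240)*(8569/678) = (-420 + 240)*(8569/678) = -180*8569/678 = -257070/113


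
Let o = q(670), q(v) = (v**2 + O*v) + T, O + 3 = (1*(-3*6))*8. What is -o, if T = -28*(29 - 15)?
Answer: -350018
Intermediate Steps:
T = -392 (T = -28*14 = -392)
O = -147 (O = -3 + (1*(-3*6))*8 = -3 + (1*(-18))*8 = -3 - 18*8 = -3 - 144 = -147)
q(v) = -392 + v**2 - 147*v (q(v) = (v**2 - 147*v) - 392 = -392 + v**2 - 147*v)
o = 350018 (o = -392 + 670**2 - 147*670 = -392 + 448900 - 98490 = 350018)
-o = -1*350018 = -350018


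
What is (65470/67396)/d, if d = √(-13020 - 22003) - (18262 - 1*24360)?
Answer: 99809015/627130344323 - 32735*I*√35023/1254260688646 ≈ 0.00015915 - 4.8843e-6*I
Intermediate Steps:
d = 6098 + I*√35023 (d = √(-35023) - (18262 - 24360) = I*√35023 - 1*(-6098) = I*√35023 + 6098 = 6098 + I*√35023 ≈ 6098.0 + 187.14*I)
(65470/67396)/d = (65470/67396)/(6098 + I*√35023) = (65470*(1/67396))/(6098 + I*√35023) = 32735/(33698*(6098 + I*√35023))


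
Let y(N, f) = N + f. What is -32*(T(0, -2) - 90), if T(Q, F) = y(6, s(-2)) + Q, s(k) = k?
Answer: 2752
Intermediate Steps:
T(Q, F) = 4 + Q (T(Q, F) = (6 - 2) + Q = 4 + Q)
-32*(T(0, -2) - 90) = -32*((4 + 0) - 90) = -32*(4 - 90) = -32*(-86) = 2752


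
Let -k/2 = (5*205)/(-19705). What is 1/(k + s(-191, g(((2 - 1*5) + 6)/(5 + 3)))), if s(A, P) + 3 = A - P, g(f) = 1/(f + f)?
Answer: -11823/2308196 ≈ -0.0051222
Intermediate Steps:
g(f) = 1/(2*f)
s(A, P) = -3 + A - P (s(A, P) = -3 + (A - P) = -3 + A - P)
k = 410/3941 (k = -2*5*205/(-19705) = -2050*(-1)/19705 = -2*(-205/3941) = 410/3941 ≈ 0.10403)
1/(k + s(-191, g(((2 - 1*5) + 6)/(5 + 3)))) = 1/(410/3941 + (-3 - 191 - 1/(2*(((2 - 1*5) + 6)/(5 + 3))))) = 1/(410/3941 + (-3 - 191 - 1/(2*(((2 - 5) + 6)/8)))) = 1/(410/3941 + (-3 - 191 - 1/(2*((-3 + 6)*(⅛))))) = 1/(410/3941 + (-3 - 191 - 1/(2*(3*(⅛))))) = 1/(410/3941 + (-3 - 191 - 1/(2*3/8))) = 1/(410/3941 + (-3 - 191 - 8/(2*3))) = 1/(410/3941 + (-3 - 191 - 1*4/3)) = 1/(410/3941 + (-3 - 191 - 4/3)) = 1/(410/3941 - 586/3) = 1/(-2308196/11823) = -11823/2308196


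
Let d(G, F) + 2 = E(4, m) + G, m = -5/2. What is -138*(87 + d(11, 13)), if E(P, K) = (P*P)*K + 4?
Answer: -8280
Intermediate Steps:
m = -5/2 (m = -5*1/2 = -5/2 ≈ -2.5000)
E(P, K) = 4 + K*P**2 (E(P, K) = P**2*K + 4 = K*P**2 + 4 = 4 + K*P**2)
d(G, F) = -38 + G (d(G, F) = -2 + ((4 - 5/2*4**2) + G) = -2 + ((4 - 5/2*16) + G) = -2 + ((4 - 40) + G) = -2 + (-36 + G) = -38 + G)
-138*(87 + d(11, 13)) = -138*(87 + (-38 + 11)) = -138*(87 - 27) = -138*60 = -8280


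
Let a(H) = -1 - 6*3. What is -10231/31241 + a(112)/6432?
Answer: -66399371/200942112 ≈ -0.33044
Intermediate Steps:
a(H) = -19 (a(H) = -1 - 18 = -19)
-10231/31241 + a(112)/6432 = -10231/31241 - 19/6432 = -66399371/200942112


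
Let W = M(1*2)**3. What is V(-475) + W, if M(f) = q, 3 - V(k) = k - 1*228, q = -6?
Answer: 490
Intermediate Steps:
V(k) = 231 - k (V(k) = 3 - (k - 1*228) = 3 - (k - 228) = 3 - (-228 + k) = 3 + (228 - k) = 231 - k)
M(f) = -6
W = -216 (W = (-6)**3 = -216)
V(-475) + W = (231 - 1*(-475)) - 216 = (231 + 475) - 216 = 706 - 216 = 490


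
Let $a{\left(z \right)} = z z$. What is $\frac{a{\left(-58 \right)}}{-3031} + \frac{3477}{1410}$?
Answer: $\frac{1931849}{1424570} \approx 1.3561$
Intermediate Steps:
$a{\left(z \right)} = z^{2}$
$\frac{a{\left(-58 \right)}}{-3031} + \frac{3477}{1410} = \frac{\left(-58\right)^{2}}{-3031} + \frac{3477}{1410} = 3364 \left(- \frac{1}{3031}\right) + 3477 \cdot \frac{1}{1410} = - \frac{3364}{3031} + \frac{1159}{470} = \frac{1931849}{1424570}$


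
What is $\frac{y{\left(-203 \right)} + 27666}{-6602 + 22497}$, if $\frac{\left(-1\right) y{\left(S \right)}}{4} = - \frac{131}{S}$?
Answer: $\frac{5615674}{3226685} \approx 1.7404$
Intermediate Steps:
$y{\left(S \right)} = \frac{524}{S}$ ($y{\left(S \right)} = - 4 \left(- \frac{131}{S}\right) = \frac{524}{S}$)
$\frac{y{\left(-203 \right)} + 27666}{-6602 + 22497} = \frac{\frac{524}{-203} + 27666}{-6602 + 22497} = \frac{524 \left(- \frac{1}{203}\right) + 27666}{15895} = \left(- \frac{524}{203} + 27666\right) \frac{1}{15895} = \frac{5615674}{203} \cdot \frac{1}{15895} = \frac{5615674}{3226685}$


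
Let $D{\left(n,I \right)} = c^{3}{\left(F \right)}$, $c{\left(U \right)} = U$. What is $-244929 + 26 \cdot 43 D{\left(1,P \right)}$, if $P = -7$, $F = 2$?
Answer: $-235985$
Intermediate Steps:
$D{\left(n,I \right)} = 8$ ($D{\left(n,I \right)} = 2^{3} = 8$)
$-244929 + 26 \cdot 43 D{\left(1,P \right)} = -244929 + 26 \cdot 43 \cdot 8 = -244929 + 1118 \cdot 8 = -244929 + 8944 = -235985$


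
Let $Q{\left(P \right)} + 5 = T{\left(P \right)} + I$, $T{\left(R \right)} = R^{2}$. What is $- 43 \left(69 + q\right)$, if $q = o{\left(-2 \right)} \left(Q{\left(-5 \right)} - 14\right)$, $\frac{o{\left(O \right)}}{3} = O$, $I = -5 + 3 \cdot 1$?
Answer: $-1935$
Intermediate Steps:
$I = -2$ ($I = -5 + 3 = -2$)
$Q{\left(P \right)} = -7 + P^{2}$ ($Q{\left(P \right)} = -5 + \left(P^{2} - 2\right) = -5 + \left(-2 + P^{2}\right) = -7 + P^{2}$)
$o{\left(O \right)} = 3 O$
$q = -24$ ($q = 3 \left(-2\right) \left(\left(-7 + \left(-5\right)^{2}\right) - 14\right) = - 6 \left(\left(-7 + 25\right) - 14\right) = - 6 \left(18 - 14\right) = \left(-6\right) 4 = -24$)
$- 43 \left(69 + q\right) = - 43 \left(69 - 24\right) = \left(-43\right) 45 = -1935$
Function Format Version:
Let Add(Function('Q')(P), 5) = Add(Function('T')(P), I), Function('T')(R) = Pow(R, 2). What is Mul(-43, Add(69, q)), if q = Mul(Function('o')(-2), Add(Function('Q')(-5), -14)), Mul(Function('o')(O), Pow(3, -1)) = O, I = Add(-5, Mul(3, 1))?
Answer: -1935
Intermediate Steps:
I = -2 (I = Add(-5, 3) = -2)
Function('Q')(P) = Add(-7, Pow(P, 2)) (Function('Q')(P) = Add(-5, Add(Pow(P, 2), -2)) = Add(-5, Add(-2, Pow(P, 2))) = Add(-7, Pow(P, 2)))
Function('o')(O) = Mul(3, O)
q = -24 (q = Mul(Mul(3, -2), Add(Add(-7, Pow(-5, 2)), -14)) = Mul(-6, Add(Add(-7, 25), -14)) = Mul(-6, Add(18, -14)) = Mul(-6, 4) = -24)
Mul(-43, Add(69, q)) = Mul(-43, Add(69, -24)) = Mul(-43, 45) = -1935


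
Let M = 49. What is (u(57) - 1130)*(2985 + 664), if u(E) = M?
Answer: -3944569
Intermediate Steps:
u(E) = 49
(u(57) - 1130)*(2985 + 664) = (49 - 1130)*(2985 + 664) = -1081*3649 = -3944569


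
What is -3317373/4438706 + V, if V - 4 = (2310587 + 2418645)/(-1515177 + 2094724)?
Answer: 402176052993/35238886934 ≈ 11.413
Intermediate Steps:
V = 96540/7939 (V = 4 + (2310587 + 2418645)/(-1515177 + 2094724) = 4 + 4729232/579547 = 4 + 4729232*(1/579547) = 4 + 64784/7939 = 96540/7939 ≈ 12.160)
-3317373/4438706 + V = -3317373/4438706 + 96540/7939 = 402176052993/35238886934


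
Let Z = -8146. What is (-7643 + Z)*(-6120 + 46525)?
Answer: -637954545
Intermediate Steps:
(-7643 + Z)*(-6120 + 46525) = (-7643 - 8146)*(-6120 + 46525) = -15789*40405 = -637954545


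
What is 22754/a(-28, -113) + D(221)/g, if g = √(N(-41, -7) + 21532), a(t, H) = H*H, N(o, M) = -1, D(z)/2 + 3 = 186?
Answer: 22754/12769 + 122*√21531/7177 ≈ 4.2763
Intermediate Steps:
D(z) = 366 (D(z) = -6 + 2*186 = -6 + 372 = 366)
a(t, H) = H²
g = √21531 (g = √(-1 + 21532) = √21531 ≈ 146.73)
22754/a(-28, -113) + D(221)/g = 22754/((-113)²) + 366/(√21531) = 22754/12769 + 366*(√21531/21531) = 22754*(1/12769) + 122*√21531/7177 = 22754/12769 + 122*√21531/7177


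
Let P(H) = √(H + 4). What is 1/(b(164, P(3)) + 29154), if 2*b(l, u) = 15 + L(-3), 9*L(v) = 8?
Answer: 18/524915 ≈ 3.4291e-5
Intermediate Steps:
P(H) = √(4 + H)
L(v) = 8/9 (L(v) = (⅑)*8 = 8/9)
b(l, u) = 143/18 (b(l, u) = (15 + 8/9)/2 = (½)*(143/9) = 143/18)
1/(b(164, P(3)) + 29154) = 1/(143/18 + 29154) = 1/(524915/18) = 18/524915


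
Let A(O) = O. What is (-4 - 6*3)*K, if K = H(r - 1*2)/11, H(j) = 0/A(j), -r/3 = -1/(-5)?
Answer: 0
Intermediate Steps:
r = -⅗ (r = -(-3)/(-5) = -(-3)*(-1)/5 = -3*⅕ = -⅗ ≈ -0.60000)
H(j) = 0 (H(j) = 0/j = 0)
K = 0 (K = 0/11 = 0*(1/11) = 0)
(-4 - 6*3)*K = (-4 - 6*3)*0 = (-4 - 18)*0 = -22*0 = 0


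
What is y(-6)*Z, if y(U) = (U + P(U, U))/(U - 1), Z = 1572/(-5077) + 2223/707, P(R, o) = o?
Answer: 122097204/25126073 ≈ 4.8594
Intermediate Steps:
Z = 10174767/3589439 (Z = 1572*(-1/5077) + 2223*(1/707) = -1572/5077 + 2223/707 = 10174767/3589439 ≈ 2.8346)
y(U) = 2*U/(-1 + U) (y(U) = (U + U)/(U - 1) = (2*U)/(-1 + U) = 2*U/(-1 + U))
y(-6)*Z = (2*(-6)/(-1 - 6))*(10174767/3589439) = (2*(-6)/(-7))*(10174767/3589439) = (2*(-6)*(-1/7))*(10174767/3589439) = (12/7)*(10174767/3589439) = 122097204/25126073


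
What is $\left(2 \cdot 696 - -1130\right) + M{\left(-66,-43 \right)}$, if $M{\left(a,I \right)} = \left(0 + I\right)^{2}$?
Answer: $4371$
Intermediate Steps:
$M{\left(a,I \right)} = I^{2}$
$\left(2 \cdot 696 - -1130\right) + M{\left(-66,-43 \right)} = \left(2 \cdot 696 - -1130\right) + \left(-43\right)^{2} = \left(1392 + 1130\right) + 1849 = 2522 + 1849 = 4371$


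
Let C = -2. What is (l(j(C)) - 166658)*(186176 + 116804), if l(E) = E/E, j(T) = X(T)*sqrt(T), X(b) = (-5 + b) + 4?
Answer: -50493737860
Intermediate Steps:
X(b) = -1 + b
j(T) = sqrt(T)*(-1 + T) (j(T) = (-1 + T)*sqrt(T) = sqrt(T)*(-1 + T))
l(E) = 1
(l(j(C)) - 166658)*(186176 + 116804) = (1 - 166658)*(186176 + 116804) = -166657*302980 = -50493737860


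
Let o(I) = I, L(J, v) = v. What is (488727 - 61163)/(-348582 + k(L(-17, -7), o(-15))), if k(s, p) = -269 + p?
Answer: -213782/174433 ≈ -1.2256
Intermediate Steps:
(488727 - 61163)/(-348582 + k(L(-17, -7), o(-15))) = (488727 - 61163)/(-348582 + (-269 - 15)) = 427564/(-348582 - 284) = 427564/(-348866) = 427564*(-1/348866) = -213782/174433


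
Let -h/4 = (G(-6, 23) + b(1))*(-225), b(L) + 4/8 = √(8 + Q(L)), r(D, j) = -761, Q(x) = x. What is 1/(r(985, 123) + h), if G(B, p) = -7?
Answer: -1/4811 ≈ -0.00020786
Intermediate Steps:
b(L) = -½ + √(8 + L)
h = -4050 (h = -4*(-7 + (-½ + √(8 + 1)))*(-225) = -4*(-7 + (-½ + √9))*(-225) = -4*(-7 + (-½ + 3))*(-225) = -4*(-7 + 5/2)*(-225) = -(-18)*(-225) = -4*2025/2 = -4050)
1/(r(985, 123) + h) = 1/(-761 - 4050) = 1/(-4811) = -1/4811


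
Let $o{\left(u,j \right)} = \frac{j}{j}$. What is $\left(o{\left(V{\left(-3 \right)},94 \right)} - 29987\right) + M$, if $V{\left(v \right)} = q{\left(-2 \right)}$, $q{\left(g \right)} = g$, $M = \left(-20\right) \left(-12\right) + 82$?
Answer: $-29664$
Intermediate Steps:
$M = 322$ ($M = 240 + 82 = 322$)
$V{\left(v \right)} = -2$
$o{\left(u,j \right)} = 1$
$\left(o{\left(V{\left(-3 \right)},94 \right)} - 29987\right) + M = \left(1 - 29987\right) + 322 = -29986 + 322 = -29664$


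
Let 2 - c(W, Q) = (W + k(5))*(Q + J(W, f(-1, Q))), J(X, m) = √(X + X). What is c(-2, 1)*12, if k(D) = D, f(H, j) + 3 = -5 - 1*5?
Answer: -12 - 72*I ≈ -12.0 - 72.0*I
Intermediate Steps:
f(H, j) = -13 (f(H, j) = -3 + (-5 - 1*5) = -3 + (-5 - 5) = -3 - 10 = -13)
J(X, m) = √2*√X (J(X, m) = √(2*X) = √2*√X)
c(W, Q) = 2 - (5 + W)*(Q + √2*√W) (c(W, Q) = 2 - (W + 5)*(Q + √2*√W) = 2 - (5 + W)*(Q + √2*√W))
c(-2, 1)*12 = (2 - 5*1 - 1*1*(-2) - √2*(-2)^(3/2) - 5*√2*√(-2))*12 = (2 - 5 + 2 - √2*(-2*I*√2) - 5*√2*I*√2)*12 = (2 - 5 + 2 + 4*I - 10*I)*12 = (-1 - 6*I)*12 = -12 - 72*I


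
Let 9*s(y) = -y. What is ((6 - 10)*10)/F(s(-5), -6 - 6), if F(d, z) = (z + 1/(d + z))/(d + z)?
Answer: -84872/2241 ≈ -37.872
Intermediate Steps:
s(y) = -y/9 (s(y) = (-y)/9 = -y/9)
F(d, z) = (z + 1/(d + z))/(d + z)
((6 - 10)*10)/F(s(-5), -6 - 6) = ((6 - 10)*10)/(((1 + (-6 - 6)² + (-⅑*(-5))*(-6 - 6))/(-⅑*(-5) + (-6 - 6))²)) = (-4*10)/(((1 + (-12)² + (5/9)*(-12))/(5/9 - 12)²)) = -40*10609/(81*(1 + 144 - 20/3)) = -40/((81/10609)*(415/3)) = -40/11205/10609 = -40*10609/11205 = -84872/2241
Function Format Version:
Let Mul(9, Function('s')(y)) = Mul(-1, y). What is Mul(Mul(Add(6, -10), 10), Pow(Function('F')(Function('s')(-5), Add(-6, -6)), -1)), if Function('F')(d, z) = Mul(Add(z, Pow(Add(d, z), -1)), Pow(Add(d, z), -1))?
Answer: Rational(-84872, 2241) ≈ -37.872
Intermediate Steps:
Function('s')(y) = Mul(Rational(-1, 9), y) (Function('s')(y) = Mul(Rational(1, 9), Mul(-1, y)) = Mul(Rational(-1, 9), y))
Function('F')(d, z) = Mul(Pow(Add(d, z), -1), Add(z, Pow(Add(d, z), -1)))
Mul(Mul(Add(6, -10), 10), Pow(Function('F')(Function('s')(-5), Add(-6, -6)), -1)) = Mul(Mul(Add(6, -10), 10), Pow(Mul(Pow(Add(Mul(Rational(-1, 9), -5), Add(-6, -6)), -2), Add(1, Pow(Add(-6, -6), 2), Mul(Mul(Rational(-1, 9), -5), Add(-6, -6)))), -1)) = Mul(Mul(-4, 10), Pow(Mul(Pow(Add(Rational(5, 9), -12), -2), Add(1, Pow(-12, 2), Mul(Rational(5, 9), -12))), -1)) = Mul(-40, Pow(Mul(Pow(Rational(-103, 9), -2), Add(1, 144, Rational(-20, 3))), -1)) = Mul(-40, Pow(Mul(Rational(81, 10609), Rational(415, 3)), -1)) = Mul(-40, Pow(Rational(11205, 10609), -1)) = Mul(-40, Rational(10609, 11205)) = Rational(-84872, 2241)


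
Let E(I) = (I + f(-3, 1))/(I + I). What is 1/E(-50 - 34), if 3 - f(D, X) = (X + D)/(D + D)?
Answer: 126/61 ≈ 2.0656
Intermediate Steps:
f(D, X) = 3 - (D + X)/(2*D) (f(D, X) = 3 - (X + D)/(D + D) = 3 - (D + X)/(2*D))
E(I) = (8/3 + I)/(2*I) (E(I) = (I + (½)*(-1*1 + 5*(-3))/(-3))/(I + I) = (I + (½)*(-⅓)*(-1 - 15))/((2*I)) = (I + (½)*(-⅓)*(-16))*(1/(2*I)) = (I + 8/3)*(1/(2*I)) = (8/3 + I)*(1/(2*I)) = (8/3 + I)/(2*I))
1/E(-50 - 34) = 1/((8 + 3*(-50 - 34))/(6*(-50 - 34))) = 1/((⅙)*(8 + 3*(-84))/(-84)) = 1/((⅙)*(-1/84)*(8 - 252)) = 1/((⅙)*(-1/84)*(-244)) = 1/(61/126) = 126/61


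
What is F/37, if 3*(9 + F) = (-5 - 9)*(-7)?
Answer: 71/111 ≈ 0.63964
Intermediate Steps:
F = 71/3 (F = -9 + ((-5 - 9)*(-7))/3 = -9 + (-14*(-7))/3 = -9 + (⅓)*98 = -9 + 98/3 = 71/3 ≈ 23.667)
F/37 = (71/3)/37 = (71/3)*(1/37) = 71/111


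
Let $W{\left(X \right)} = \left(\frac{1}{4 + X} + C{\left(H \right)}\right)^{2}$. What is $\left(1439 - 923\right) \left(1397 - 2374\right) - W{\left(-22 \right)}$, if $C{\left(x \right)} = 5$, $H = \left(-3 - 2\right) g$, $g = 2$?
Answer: $- \frac{163346689}{324} \approx -5.0416 \cdot 10^{5}$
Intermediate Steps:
$H = -10$ ($H = \left(-3 - 2\right) 2 = \left(-5\right) 2 = -10$)
$W{\left(X \right)} = \left(5 + \frac{1}{4 + X}\right)^{2}$ ($W{\left(X \right)} = \left(\frac{1}{4 + X} + 5\right)^{2} = \left(5 + \frac{1}{4 + X}\right)^{2}$)
$\left(1439 - 923\right) \left(1397 - 2374\right) - W{\left(-22 \right)} = \left(1439 - 923\right) \left(1397 - 2374\right) - \frac{\left(21 + 5 \left(-22\right)\right)^{2}}{\left(4 - 22\right)^{2}} = 516 \left(-977\right) - \frac{\left(21 - 110\right)^{2}}{324} = -504132 - \frac{\left(-89\right)^{2}}{324} = -504132 - \frac{1}{324} \cdot 7921 = -504132 - \frac{7921}{324} = - \frac{163346689}{324}$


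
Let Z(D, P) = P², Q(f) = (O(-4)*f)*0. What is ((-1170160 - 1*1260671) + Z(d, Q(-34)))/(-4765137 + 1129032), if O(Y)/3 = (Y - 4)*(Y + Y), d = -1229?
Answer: 810277/1212035 ≈ 0.66853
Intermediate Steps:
O(Y) = 6*Y*(-4 + Y) (O(Y) = 3*((Y - 4)*(Y + Y)) = 3*((-4 + Y)*(2*Y)) = 3*(2*Y*(-4 + Y)) = 6*Y*(-4 + Y))
Q(f) = 0 (Q(f) = ((6*(-4)*(-4 - 4))*f)*0 = ((6*(-4)*(-8))*f)*0 = (192*f)*0 = 0)
((-1170160 - 1*1260671) + Z(d, Q(-34)))/(-4765137 + 1129032) = ((-1170160 - 1*1260671) + 0²)/(-4765137 + 1129032) = ((-1170160 - 1260671) + 0)/(-3636105) = (-2430831 + 0)*(-1/3636105) = -2430831*(-1/3636105) = 810277/1212035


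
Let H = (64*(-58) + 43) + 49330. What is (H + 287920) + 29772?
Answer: 363353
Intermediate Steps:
H = 45661 (H = (-3712 + 43) + 49330 = -3669 + 49330 = 45661)
(H + 287920) + 29772 = (45661 + 287920) + 29772 = 333581 + 29772 = 363353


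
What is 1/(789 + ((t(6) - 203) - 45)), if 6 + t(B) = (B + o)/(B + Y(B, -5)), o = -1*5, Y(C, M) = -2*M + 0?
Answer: 16/8561 ≈ 0.0018689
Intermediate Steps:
Y(C, M) = -2*M
o = -5
t(B) = -6 + (-5 + B)/(10 + B) (t(B) = -6 + (B - 5)/(B - 2*(-5)) = -6 + (-5 + B)/(B + 10) = -6 + (-5 + B)/(10 + B))
1/(789 + ((t(6) - 203) - 45)) = 1/(789 + ((5*(-13 - 1*6)/(10 + 6) - 203) - 45)) = 1/(789 + ((5*(-13 - 6)/16 - 203) - 45)) = 1/(789 + ((5*(1/16)*(-19) - 203) - 45)) = 1/(789 + ((-95/16 - 203) - 45)) = 1/(789 + (-3343/16 - 45)) = 1/(789 - 4063/16) = 1/(8561/16) = 16/8561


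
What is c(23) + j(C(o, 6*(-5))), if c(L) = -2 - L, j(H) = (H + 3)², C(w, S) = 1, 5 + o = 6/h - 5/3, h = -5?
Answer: -9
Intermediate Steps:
o = -118/15 (o = -5 + (6/(-5) - 5/3) = -5 + (6*(-⅕) - 5*⅓) = -5 + (-6/5 - 5/3) = -5 - 43/15 = -118/15 ≈ -7.8667)
j(H) = (3 + H)²
c(23) + j(C(o, 6*(-5))) = (-2 - 1*23) + (3 + 1)² = (-2 - 23) + 4² = -25 + 16 = -9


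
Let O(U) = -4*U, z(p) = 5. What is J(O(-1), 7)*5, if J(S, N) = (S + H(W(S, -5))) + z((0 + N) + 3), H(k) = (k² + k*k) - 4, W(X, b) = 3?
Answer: 115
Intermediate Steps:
H(k) = -4 + 2*k² (H(k) = (k² + k²) - 4 = 2*k² - 4 = -4 + 2*k²)
J(S, N) = 19 + S (J(S, N) = (S + (-4 + 2*3²)) + 5 = (S + (-4 + 2*9)) + 5 = (S + (-4 + 18)) + 5 = (S + 14) + 5 = (14 + S) + 5 = 19 + S)
J(O(-1), 7)*5 = (19 - 4*(-1))*5 = (19 + 4)*5 = 23*5 = 115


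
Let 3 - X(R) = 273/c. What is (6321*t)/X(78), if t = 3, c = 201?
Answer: 1270521/110 ≈ 11550.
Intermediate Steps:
X(R) = 110/67 (X(R) = 3 - 273/201 = 3 - 1*91/67 = 3 - 91/67 = 110/67)
(6321*t)/X(78) = (6321*3)/(110/67) = 18963*(67/110) = 1270521/110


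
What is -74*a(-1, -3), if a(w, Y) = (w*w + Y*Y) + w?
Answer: -666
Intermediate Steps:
a(w, Y) = w + Y² + w² (a(w, Y) = (w² + Y²) + w = (Y² + w²) + w = w + Y² + w²)
-74*a(-1, -3) = -74*(-1 + (-3)² + (-1)²) = -74*(-1 + 9 + 1) = -74*9 = -666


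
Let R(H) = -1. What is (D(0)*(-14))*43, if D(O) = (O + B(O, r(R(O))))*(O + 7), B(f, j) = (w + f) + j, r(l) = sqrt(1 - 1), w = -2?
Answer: 8428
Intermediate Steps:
r(l) = 0 (r(l) = sqrt(0) = 0)
B(f, j) = -2 + f + j (B(f, j) = (-2 + f) + j = -2 + f + j)
D(O) = (-2 + 2*O)*(7 + O) (D(O) = (O + (-2 + O + 0))*(O + 7) = (O + (-2 + O))*(7 + O) = (-2 + 2*O)*(7 + O))
(D(0)*(-14))*43 = ((-14 + 2*0**2 + 12*0)*(-14))*43 = ((-14 + 2*0 + 0)*(-14))*43 = ((-14 + 0 + 0)*(-14))*43 = -14*(-14)*43 = 196*43 = 8428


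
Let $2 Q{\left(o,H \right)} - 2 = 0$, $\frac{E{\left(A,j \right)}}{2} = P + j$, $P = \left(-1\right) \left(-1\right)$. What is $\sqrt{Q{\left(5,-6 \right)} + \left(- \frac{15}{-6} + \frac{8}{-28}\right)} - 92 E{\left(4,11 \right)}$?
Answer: $-2208 + \frac{3 \sqrt{70}}{14} \approx -2206.2$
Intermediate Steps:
$P = 1$
$E{\left(A,j \right)} = 2 + 2 j$ ($E{\left(A,j \right)} = 2 \left(1 + j\right) = 2 + 2 j$)
$Q{\left(o,H \right)} = 1$ ($Q{\left(o,H \right)} = 1 + \frac{1}{2} \cdot 0 = 1 + 0 = 1$)
$\sqrt{Q{\left(5,-6 \right)} + \left(- \frac{15}{-6} + \frac{8}{-28}\right)} - 92 E{\left(4,11 \right)} = \sqrt{1 + \left(- \frac{15}{-6} + \frac{8}{-28}\right)} - 92 \left(2 + 2 \cdot 11\right) = \sqrt{1 + \left(\left(-15\right) \left(- \frac{1}{6}\right) + 8 \left(- \frac{1}{28}\right)\right)} - 92 \left(2 + 22\right) = \sqrt{1 + \left(\frac{5}{2} - \frac{2}{7}\right)} - 2208 = \sqrt{1 + \frac{31}{14}} - 2208 = \sqrt{\frac{45}{14}} - 2208 = \frac{3 \sqrt{70}}{14} - 2208 = -2208 + \frac{3 \sqrt{70}}{14}$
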